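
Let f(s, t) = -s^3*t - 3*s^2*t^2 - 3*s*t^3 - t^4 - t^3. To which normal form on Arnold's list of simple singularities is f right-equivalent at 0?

E7

The Hessian of f at 0 is [[0, 0], [0, 0]] with rank 0, so corank 2. A Groebner basis of the Jacobian ideal J(f) in C{s,t} is {s^3 - 3*s*t^2 + 3*t^2, s^2*t + 2*s*t^2, t^3}; counting standard monomials gives mu = 7. Corank 2; j^3 = -t^3 is a perfect cube, so E-series; the 4-jet and mu = 7 give E_7.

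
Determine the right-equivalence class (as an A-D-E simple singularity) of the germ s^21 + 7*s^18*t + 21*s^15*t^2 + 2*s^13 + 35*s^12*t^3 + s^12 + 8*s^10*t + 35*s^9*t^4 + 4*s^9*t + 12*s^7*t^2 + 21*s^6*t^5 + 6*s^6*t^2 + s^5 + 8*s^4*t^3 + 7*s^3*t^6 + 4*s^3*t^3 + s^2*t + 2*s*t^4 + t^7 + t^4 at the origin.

The Hessian of f at 0 has rank 0. Corank 2; j^3 = s^2*t has shape L^2 M (L != M), so D-series; mu = 5 gives D_5.

D_{5}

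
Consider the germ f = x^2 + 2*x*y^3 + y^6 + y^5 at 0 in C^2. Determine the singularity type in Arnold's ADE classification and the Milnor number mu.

Type A4, Milnor number mu = 4.

The Hessian of f at 0 is [[2, 0], [0, 0]] with rank 1, so corank 1. A Groebner basis of the Jacobian ideal J(f) in C{x,y} is {x + y^3, x^2, x*y}; counting standard monomials gives mu = 4. Corank 1: A-series; mu = 4 gives A_4.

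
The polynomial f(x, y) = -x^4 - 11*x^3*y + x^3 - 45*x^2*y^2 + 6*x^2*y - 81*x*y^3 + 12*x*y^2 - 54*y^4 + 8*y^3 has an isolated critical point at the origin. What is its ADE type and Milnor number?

Type E_{7}, Milnor number mu = 7.

The Hessian of f at 0 is [[0, 0], [0, 0]] with rank 0, so corank 2. A Groebner basis of the Jacobian ideal J(f) in C{x,y} is {3*x^2 + 12*x*y + y^4 - y^3 + 12*y^2, x^3 - 30*x^2 - 120*x*y + 18*y^3 - 120*y^2, x^2*y + 9*x^2 + 36*x*y - 7*y^3 + 36*y^2, -2*x^2 + x*y^2 - 8*x*y + 8*y^3/3 - 8*y^2}; counting standard monomials gives mu = 7. Corank 2; j^3 = (x + 2*y)^3 is a perfect cube, so E-series; the 4-jet and mu = 7 give E_7.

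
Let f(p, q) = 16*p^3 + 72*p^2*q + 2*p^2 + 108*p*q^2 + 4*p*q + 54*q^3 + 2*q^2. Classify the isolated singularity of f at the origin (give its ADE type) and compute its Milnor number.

The Hessian of f at 0 has rank 1. Corank 1: A-series; mu = 2 gives A_2.

Type A_{2}, Milnor number mu = 2.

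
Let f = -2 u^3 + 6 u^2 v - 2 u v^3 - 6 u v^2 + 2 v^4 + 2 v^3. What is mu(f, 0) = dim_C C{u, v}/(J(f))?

7

The Hessian of f at 0 is [[0, 0], [0, 0]] with rank 0, so corank 2. A Groebner basis of the Jacobian ideal J(f) in C{u,v} is {u^3 - 3*u^2*v - 6*u^2 + 12*u*v - 6*v^2, 3*u^2 + u*v^2 - 6*u*v + 3*v^2, 3*u^2 - 6*u*v + v^3 + 3*v^2}; counting standard monomials gives mu = 7. Corank 2; j^3 = -2*(u - v)^3 is a perfect cube, so E-series; the 4-jet and mu = 7 give E_7.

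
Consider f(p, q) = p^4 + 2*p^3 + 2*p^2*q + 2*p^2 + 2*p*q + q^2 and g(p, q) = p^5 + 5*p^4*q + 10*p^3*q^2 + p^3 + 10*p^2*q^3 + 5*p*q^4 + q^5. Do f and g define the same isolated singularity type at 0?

The Hessian of f at 0 has rank 2. Corank 0: nondegenerate Morse point, so A_1. The Hessian of g at 0 has rank 0. Corank 2; j^3 = p^3 is a perfect cube, so E-series; the 5-jet and mu = 8 give E_8. f is A_1 but g is E_8, hence not right-equivalent.

No.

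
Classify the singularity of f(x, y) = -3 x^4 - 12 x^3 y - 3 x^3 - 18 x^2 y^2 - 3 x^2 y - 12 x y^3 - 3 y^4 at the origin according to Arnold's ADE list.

The Hessian of f at 0 is [[0, 0], [0, 0]] with rank 0, so corank 2. A Groebner basis of the Jacobian ideal J(f) in C{x,y} is {x*y^2, -x*y/4 + y^3, x^2 + x*y}; counting standard monomials gives mu = 5. Corank 2; j^3 = -3*x^2*(x + y) has shape L^2 M (L != M), so D-series; mu = 5 gives D_5.

D5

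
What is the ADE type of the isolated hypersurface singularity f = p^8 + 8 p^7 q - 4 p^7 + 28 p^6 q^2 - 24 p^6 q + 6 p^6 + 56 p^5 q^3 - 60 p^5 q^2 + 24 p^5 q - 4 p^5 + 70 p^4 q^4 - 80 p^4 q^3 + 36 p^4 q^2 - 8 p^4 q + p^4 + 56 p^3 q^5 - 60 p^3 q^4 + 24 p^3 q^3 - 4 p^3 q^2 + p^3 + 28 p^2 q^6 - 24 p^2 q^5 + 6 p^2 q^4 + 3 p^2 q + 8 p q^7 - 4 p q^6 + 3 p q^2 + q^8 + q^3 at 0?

The Hessian of f at 0 has rank 0. Corank 2; j^3 = (p + q)^3 is a perfect cube, so E-series; the 4-jet and mu = 6 give E_6.

E6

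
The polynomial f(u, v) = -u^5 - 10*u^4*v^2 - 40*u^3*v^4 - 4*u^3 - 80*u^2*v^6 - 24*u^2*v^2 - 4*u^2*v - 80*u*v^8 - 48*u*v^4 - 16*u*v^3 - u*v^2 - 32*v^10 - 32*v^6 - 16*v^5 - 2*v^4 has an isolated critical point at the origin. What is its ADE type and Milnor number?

Type D6, Milnor number mu = 6.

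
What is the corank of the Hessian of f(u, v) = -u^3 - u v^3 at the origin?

2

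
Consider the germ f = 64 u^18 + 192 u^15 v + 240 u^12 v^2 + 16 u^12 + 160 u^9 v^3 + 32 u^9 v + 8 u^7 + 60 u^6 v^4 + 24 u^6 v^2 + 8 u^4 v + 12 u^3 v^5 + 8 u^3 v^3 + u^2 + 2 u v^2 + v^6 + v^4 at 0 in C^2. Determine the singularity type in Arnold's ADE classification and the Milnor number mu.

The Hessian of f at 0 has rank 1. Corank 1: A-series; mu = 5 gives A_5.

Type A_{5}, Milnor number mu = 5.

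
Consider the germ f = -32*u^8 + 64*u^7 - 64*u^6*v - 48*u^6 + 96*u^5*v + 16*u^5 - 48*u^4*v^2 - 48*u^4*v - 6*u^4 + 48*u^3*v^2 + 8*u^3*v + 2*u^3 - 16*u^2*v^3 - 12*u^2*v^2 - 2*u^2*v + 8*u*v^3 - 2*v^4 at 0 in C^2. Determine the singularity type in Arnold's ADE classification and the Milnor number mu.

Type D5, Milnor number mu = 5.

The Hessian of f at 0 has rank 0. Corank 2; j^3 = 2*u^2*(u - v) has shape L^2 M (L != M), so D-series; mu = 5 gives D_5.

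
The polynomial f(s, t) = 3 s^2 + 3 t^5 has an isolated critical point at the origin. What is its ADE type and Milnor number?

Type A_4, Milnor number mu = 4.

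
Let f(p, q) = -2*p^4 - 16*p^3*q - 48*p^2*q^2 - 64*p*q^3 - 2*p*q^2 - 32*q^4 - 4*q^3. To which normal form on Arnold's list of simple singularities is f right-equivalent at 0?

D_{5}

The Hessian of f at 0 is [[0, 0], [0, 0]] with rank 0, so corank 2. A Groebner basis of the Jacobian ideal J(f) in C{p,q} is {p^3 + q^2/4, q^3, p*q + 2*q^2}; counting standard monomials gives mu = 5. Corank 2; j^3 = -2*q^2*(p + 2*q) has shape L^2 M (L != M), so D-series; mu = 5 gives D_5.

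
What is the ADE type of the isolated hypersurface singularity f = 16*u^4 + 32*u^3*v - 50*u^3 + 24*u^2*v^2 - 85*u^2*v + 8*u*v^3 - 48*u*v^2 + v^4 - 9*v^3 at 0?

D_{5}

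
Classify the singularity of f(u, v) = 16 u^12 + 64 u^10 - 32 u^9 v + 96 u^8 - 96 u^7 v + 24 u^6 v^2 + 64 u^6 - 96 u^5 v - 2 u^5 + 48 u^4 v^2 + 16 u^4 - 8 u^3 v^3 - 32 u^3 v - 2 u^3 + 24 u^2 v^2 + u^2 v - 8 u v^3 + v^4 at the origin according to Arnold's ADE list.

The Hessian of f at 0 is [[0, 0], [0, 0]] with rank 0, so corank 2. A Groebner basis of the Jacobian ideal J(f) in C{u,v} is {u*v^2, u*v/8 + v^3, u^2 - u*v/2}; counting standard monomials gives mu = 5. Corank 2; j^3 = -u^2*(2*u - v) has shape L^2 M (L != M), so D-series; mu = 5 gives D_5.

D5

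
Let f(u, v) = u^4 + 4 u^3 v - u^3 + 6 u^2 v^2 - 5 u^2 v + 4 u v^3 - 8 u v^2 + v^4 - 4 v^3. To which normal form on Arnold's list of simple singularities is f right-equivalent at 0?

D_{5}

The Hessian of f at 0 has rank 0. Corank 2; j^3 = -(u + v)*(u + 2*v)^2 has shape L^2 M (L != M), so D-series; mu = 5 gives D_5.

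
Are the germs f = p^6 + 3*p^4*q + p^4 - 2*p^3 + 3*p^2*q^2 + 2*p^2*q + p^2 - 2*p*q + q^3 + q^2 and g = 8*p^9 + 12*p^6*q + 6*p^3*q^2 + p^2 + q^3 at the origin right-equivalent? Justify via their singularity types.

The Hessian of f at 0 has rank 1. Corank 1: A-series; mu = 2 gives A_2. The Hessian of g at 0 has rank 1. Corank 1: A-series; mu = 2 gives A_2. Both have type A_2, hence right-equivalent.

Yes.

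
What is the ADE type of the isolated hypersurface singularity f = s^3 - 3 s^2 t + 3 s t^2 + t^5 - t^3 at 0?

E_8

The Hessian of f at 0 has rank 0. Corank 2; j^3 = (s - t)^3 is a perfect cube, so E-series; the 5-jet and mu = 8 give E_8.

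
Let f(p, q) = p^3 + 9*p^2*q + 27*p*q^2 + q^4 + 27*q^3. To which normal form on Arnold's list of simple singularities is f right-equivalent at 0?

E6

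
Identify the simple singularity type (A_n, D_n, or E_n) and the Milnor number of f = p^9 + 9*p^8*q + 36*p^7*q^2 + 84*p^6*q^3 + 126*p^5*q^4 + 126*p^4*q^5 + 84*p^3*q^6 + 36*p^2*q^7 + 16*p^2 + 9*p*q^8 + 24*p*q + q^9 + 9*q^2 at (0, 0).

The Hessian of f at 0 is [[32, 24], [24, 18]] with rank 1, so corank 1. A Groebner basis of the Jacobian ideal J(f) in C{p,q} is {q^8, p + 3*q/4}; counting standard monomials gives mu = 8. Corank 1: A-series; mu = 8 gives A_8.

Type A8, Milnor number mu = 8.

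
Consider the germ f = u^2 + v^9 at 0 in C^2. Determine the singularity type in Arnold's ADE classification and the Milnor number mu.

The Hessian of f at 0 is [[2, 0], [0, 0]] with rank 1, so corank 1. A Groebner basis of the Jacobian ideal J(f) in C{u,v} is {v^8, u}; counting standard monomials gives mu = 8. Corank 1: A-series; mu = 8 gives A_8.

Type A_{8}, Milnor number mu = 8.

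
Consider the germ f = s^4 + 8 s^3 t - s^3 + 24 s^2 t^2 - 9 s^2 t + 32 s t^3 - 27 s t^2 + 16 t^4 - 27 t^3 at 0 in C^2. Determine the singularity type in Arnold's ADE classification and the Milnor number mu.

Type E_6, Milnor number mu = 6.

The Hessian of f at 0 has rank 0. Corank 2; j^3 = -(s + 3*t)^3 is a perfect cube, so E-series; the 4-jet and mu = 6 give E_6.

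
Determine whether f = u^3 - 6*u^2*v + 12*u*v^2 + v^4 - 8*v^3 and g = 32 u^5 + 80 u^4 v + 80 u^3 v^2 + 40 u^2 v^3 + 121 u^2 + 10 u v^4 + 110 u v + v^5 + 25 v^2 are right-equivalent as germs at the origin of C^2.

No.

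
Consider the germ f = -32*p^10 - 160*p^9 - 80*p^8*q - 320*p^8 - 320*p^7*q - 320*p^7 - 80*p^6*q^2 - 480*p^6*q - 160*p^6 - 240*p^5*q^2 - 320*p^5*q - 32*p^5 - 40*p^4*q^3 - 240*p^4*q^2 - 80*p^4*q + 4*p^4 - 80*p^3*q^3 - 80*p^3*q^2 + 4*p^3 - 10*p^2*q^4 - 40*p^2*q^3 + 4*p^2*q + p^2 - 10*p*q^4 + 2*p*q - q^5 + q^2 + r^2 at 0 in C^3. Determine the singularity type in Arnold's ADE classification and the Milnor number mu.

The Hessian of f at 0 is [[2, 2, 0], [2, 2, 0], [0, 0, 2]] with rank 2, so corank 1. A Groebner basis of the Jacobian ideal J(f) in C{p,q,r} is {p/8 + q^3 + q^2/4 + q/8, p^2 + p/2 + q/2, p*q - p/4 + q^2/2 - q/4, r}; counting standard monomials gives mu = 4. Corank 1: A-series; mu = 4 gives A_4.

Type A4, Milnor number mu = 4.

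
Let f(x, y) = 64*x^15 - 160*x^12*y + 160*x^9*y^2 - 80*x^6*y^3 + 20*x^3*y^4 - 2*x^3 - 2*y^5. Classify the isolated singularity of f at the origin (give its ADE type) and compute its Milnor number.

Type E_{8}, Milnor number mu = 8.

The Hessian of f at 0 is [[0, 0], [0, 0]] with rank 0, so corank 2. A Groebner basis of the Jacobian ideal J(f) in C{x,y} is {y^4, x^2}; counting standard monomials gives mu = 8. Corank 2; j^3 = -2*x^3 is a perfect cube, so E-series; the 5-jet and mu = 8 give E_8.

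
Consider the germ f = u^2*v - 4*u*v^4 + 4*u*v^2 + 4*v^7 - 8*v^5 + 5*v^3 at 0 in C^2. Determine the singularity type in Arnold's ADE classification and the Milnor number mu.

The Hessian of f at 0 is [[0, 0], [0, 0]] with rank 0, so corank 2. A Groebner basis of the Jacobian ideal J(f) in C{u,v} is {v^3, u^2 - v^2, u*v + 2*v^2}; counting standard monomials gives mu = 4. Corank 2; j^3 = v*(u^2 + 4*u*v + 5*v^2) splits into three distinct lines over C (the quadratic factor has nonzero discriminant), so D_4.

Type D_4, Milnor number mu = 4.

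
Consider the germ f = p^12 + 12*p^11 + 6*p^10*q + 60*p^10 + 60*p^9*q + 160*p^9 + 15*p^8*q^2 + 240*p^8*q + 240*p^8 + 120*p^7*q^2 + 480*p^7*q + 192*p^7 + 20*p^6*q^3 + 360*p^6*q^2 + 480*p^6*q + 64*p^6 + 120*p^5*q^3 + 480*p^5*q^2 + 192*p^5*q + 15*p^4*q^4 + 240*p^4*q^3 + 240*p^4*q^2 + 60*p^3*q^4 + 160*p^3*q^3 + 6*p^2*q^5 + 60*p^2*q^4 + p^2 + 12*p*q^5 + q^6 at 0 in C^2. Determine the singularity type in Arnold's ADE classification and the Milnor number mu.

The Hessian of f at 0 has rank 1. Corank 1: A-series; mu = 5 gives A_5.

Type A_5, Milnor number mu = 5.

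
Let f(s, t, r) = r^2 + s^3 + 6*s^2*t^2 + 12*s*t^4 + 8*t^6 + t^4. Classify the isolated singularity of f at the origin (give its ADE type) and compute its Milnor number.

The Hessian of f at 0 is [[0, 0, 0], [0, 0, 0], [0, 0, 2]] with rank 1, so corank 2. A Groebner basis of the Jacobian ideal J(f) in C{s,t,r} is {s^3, s^2*t, s^2/4 + s*t^2, t^3, r}; counting standard monomials gives mu = 6. Corank 2; j^3 = s^3 is a perfect cube, so E-series; the 4-jet and mu = 6 give E_6.

Type E_6, Milnor number mu = 6.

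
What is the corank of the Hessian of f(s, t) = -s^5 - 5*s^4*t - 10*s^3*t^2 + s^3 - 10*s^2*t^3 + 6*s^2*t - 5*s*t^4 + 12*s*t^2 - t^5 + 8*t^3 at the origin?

2

Hessian at 0 has rank 0.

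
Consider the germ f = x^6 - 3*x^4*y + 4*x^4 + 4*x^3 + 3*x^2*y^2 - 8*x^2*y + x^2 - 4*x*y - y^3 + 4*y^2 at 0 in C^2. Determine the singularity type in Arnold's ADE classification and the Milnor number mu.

The Hessian of f at 0 is [[2, -4], [-4, 8]] with rank 1, so corank 1. A Groebner basis of the Jacobian ideal J(f) in C{x,y} is {y^2, x - 2*y}; counting standard monomials gives mu = 2. Corank 1: A-series; mu = 2 gives A_2.

Type A_2, Milnor number mu = 2.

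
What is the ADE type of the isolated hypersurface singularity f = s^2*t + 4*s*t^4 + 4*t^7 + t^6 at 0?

The Hessian of f at 0 is [[0, 0], [0, 0]] with rank 0, so corank 2. A Groebner basis of the Jacobian ideal J(f) in C{s,t} is {s*t/2 + t^4, s^3, s^2*t, -s^2/3 + s*t^2}; counting standard monomials gives mu = 7. Corank 2; j^3 = s^2*t has shape L^2 M (L != M), so D-series; mu = 7 gives D_7.

D_7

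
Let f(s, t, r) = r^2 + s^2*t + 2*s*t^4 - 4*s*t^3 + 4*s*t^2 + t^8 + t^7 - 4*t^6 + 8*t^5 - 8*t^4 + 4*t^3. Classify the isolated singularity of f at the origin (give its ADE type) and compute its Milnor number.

Type D_{9}, Milnor number mu = 9.

The Hessian of f at 0 is [[0, 0, 0], [0, 0, 0], [0, 0, 2]] with rank 1, so corank 2. A Groebner basis of the Jacobian ideal J(f) in C{s,t,r} is {s^2*t^2 + 60*s^2*t/31 - 8*s^2/31 + 264*s*t^2/31 + 108*s*t/31 + 8*t^3/31 + 8*t^2, -8*s^2*t/31 - s^2/31 + s*t^3 + 2*s*t^2/31 - 2*s*t/31 + 32*t^3/31, s*t + t^4 - 2*t^3 + 2*t^2, s^3 + 238*s^2*t/31 - 40*s^2/31 + 948*s*t^2/31 + 416*s*t/31 + 40*t^3/31 + 32*t^2, r}; counting standard monomials gives mu = 9. Corank 2; j^3 = t*(s + 2*t)^2 has shape L^2 M (L != M), so D-series; mu = 9 gives D_9.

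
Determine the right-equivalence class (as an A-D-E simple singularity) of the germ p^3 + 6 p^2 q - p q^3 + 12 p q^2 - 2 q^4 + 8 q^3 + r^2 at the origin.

The Hessian of f at 0 is [[0, 0, 0], [0, 0, 0], [0, 0, 2]] with rank 1, so corank 2. A Groebner basis of the Jacobian ideal J(f) in C{p,q,r} is {p^3 + 6*p^2*q - 48*p^2 - 192*p*q - 192*q^2, 6*p^2 + p*q^2 + 24*p*q + 24*q^2, -3*p^2 - 12*p*q + q^3 - 12*q^2, r}; counting standard monomials gives mu = 7. Corank 2; j^3 = (p + 2*q)^3 is a perfect cube, so E-series; the 4-jet and mu = 7 give E_7.

E_7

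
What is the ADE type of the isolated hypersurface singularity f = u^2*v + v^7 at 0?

The Hessian of f at 0 has rank 0. Corank 2; j^3 = u^2*v has shape L^2 M (L != M), so D-series; mu = 8 gives D_8.

D_8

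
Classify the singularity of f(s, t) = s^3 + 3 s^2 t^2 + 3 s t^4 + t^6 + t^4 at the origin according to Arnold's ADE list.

E_6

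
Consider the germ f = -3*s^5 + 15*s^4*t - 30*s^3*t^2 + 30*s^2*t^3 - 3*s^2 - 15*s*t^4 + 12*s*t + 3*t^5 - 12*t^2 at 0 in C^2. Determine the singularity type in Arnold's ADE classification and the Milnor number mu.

The Hessian of f at 0 is [[-6, 12], [12, -24]] with rank 1, so corank 1. A Groebner basis of the Jacobian ideal J(f) in C{s,t} is {t^4, s - 2*t}; counting standard monomials gives mu = 4. Corank 1: A-series; mu = 4 gives A_4.

Type A_{4}, Milnor number mu = 4.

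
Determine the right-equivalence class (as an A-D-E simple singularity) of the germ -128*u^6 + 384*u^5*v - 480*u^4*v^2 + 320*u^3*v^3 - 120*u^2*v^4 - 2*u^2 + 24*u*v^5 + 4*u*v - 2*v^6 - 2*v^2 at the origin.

The Hessian of f at 0 is [[-4, 4], [4, -4]] with rank 1, so corank 1. A Groebner basis of the Jacobian ideal J(f) in C{u,v} is {v^5, u - v}; counting standard monomials gives mu = 5. Corank 1: A-series; mu = 5 gives A_5.

A5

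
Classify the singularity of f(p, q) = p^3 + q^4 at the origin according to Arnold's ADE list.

E6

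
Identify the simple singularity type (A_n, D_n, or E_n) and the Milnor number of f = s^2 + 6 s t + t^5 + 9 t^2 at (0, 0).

Type A4, Milnor number mu = 4.

The Hessian of f at 0 is [[2, 6], [6, 18]] with rank 1, so corank 1. A Groebner basis of the Jacobian ideal J(f) in C{s,t} is {t^4, s + 3*t}; counting standard monomials gives mu = 4. Corank 1: A-series; mu = 4 gives A_4.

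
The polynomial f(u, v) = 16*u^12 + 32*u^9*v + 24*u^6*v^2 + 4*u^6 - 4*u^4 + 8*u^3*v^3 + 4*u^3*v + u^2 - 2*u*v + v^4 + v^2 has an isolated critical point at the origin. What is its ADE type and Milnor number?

Type A_3, Milnor number mu = 3.

The Hessian of f at 0 has rank 1. Corank 1: A-series; mu = 3 gives A_3.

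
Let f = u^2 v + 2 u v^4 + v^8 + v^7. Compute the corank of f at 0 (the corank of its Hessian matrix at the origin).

The Hessian at 0 is [[0, 0], [0, 0]] of rank 0; hence corank 2.

2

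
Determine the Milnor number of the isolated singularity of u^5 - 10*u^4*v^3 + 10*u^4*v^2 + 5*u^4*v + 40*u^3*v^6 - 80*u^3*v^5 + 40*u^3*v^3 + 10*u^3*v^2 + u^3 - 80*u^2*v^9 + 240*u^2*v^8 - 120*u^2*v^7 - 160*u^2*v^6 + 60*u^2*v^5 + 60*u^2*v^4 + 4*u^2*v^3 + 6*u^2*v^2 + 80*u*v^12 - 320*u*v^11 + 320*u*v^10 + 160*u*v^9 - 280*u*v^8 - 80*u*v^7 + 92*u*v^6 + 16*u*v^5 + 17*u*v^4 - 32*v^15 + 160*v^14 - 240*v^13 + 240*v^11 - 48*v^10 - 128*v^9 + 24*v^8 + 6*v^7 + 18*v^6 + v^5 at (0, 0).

The Hessian of f at 0 has rank 0. Corank 2; j^3 = u^3 is a perfect cube, so E-series; the 5-jet and mu = 8 give E_8.

8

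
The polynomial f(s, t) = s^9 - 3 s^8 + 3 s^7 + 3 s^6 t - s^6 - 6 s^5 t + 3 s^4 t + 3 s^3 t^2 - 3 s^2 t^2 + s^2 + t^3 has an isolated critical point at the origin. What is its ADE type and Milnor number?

Type A_2, Milnor number mu = 2.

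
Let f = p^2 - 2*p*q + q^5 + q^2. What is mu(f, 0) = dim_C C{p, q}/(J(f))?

4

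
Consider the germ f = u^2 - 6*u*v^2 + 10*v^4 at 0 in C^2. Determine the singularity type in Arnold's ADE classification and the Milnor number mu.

Type A_{3}, Milnor number mu = 3.

The Hessian of f at 0 has rank 1. Corank 1: A-series; mu = 3 gives A_3.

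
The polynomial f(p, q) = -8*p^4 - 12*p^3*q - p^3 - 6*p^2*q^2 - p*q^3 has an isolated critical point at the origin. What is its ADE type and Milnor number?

Type E7, Milnor number mu = 7.

The Hessian of f at 0 has rank 0. Corank 2; j^3 = -p^3 is a perfect cube, so E-series; the 4-jet and mu = 7 give E_7.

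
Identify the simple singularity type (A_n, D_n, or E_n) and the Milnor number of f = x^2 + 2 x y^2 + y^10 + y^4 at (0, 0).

Type A_9, Milnor number mu = 9.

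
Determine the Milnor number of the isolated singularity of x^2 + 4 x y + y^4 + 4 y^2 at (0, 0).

3

The Hessian of f at 0 has rank 1. Corank 1: A-series; mu = 3 gives A_3.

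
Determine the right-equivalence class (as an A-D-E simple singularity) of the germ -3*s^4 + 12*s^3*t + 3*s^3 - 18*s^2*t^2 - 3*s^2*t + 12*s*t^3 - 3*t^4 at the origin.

The Hessian of f at 0 is [[0, 0], [0, 0]] with rank 0, so corank 2. A Groebner basis of the Jacobian ideal J(f) in C{s,t} is {s*t^2, s*t/4 + t^3, s^2 - s*t}; counting standard monomials gives mu = 5. Corank 2; j^3 = 3*s^2*(s - t) has shape L^2 M (L != M), so D-series; mu = 5 gives D_5.

D_5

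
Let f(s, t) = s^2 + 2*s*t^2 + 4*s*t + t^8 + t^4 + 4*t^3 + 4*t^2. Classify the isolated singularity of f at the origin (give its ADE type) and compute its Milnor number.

Type A_{7}, Milnor number mu = 7.

The Hessian of f at 0 has rank 1. Corank 1: A-series; mu = 7 gives A_7.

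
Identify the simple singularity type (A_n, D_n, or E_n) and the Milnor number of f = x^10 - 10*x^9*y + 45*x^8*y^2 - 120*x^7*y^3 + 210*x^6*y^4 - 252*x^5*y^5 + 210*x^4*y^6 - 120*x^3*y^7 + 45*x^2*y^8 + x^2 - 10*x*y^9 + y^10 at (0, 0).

Type A9, Milnor number mu = 9.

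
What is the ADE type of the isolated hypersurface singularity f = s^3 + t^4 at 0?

E6

The Hessian of f at 0 has rank 0. Corank 2; j^3 = s^3 is a perfect cube, so E-series; the 4-jet and mu = 6 give E_6.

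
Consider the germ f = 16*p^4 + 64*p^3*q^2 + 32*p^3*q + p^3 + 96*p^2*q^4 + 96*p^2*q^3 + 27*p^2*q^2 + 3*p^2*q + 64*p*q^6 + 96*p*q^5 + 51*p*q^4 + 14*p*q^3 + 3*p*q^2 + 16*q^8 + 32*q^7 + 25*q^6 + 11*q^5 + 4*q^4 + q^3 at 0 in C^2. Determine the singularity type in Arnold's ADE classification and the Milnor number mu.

Type E_{6}, Milnor number mu = 6.

The Hessian of f at 0 is [[0, 0], [0, 0]] with rank 0, so corank 2. A Groebner basis of the Jacobian ideal J(f) in C{p,q} is {p^3 - 3*p^2/2 - 3*p*q - 3*q^2/2, p^2*q + 2*p^2 + 4*p*q + 2*q^2, -5*p^2/2 + p*q^2 - 5*p*q - 5*q^2/2, 3*p^2 + 6*p*q + q^3 + 3*q^2}; counting standard monomials gives mu = 6. Corank 2; j^3 = (p + q)^3 is a perfect cube, so E-series; the 4-jet and mu = 6 give E_6.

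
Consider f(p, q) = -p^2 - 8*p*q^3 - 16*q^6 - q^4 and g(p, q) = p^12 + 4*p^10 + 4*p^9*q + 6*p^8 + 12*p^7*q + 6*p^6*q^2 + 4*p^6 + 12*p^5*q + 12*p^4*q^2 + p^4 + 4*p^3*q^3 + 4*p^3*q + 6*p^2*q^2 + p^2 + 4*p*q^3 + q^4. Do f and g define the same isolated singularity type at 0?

The Hessian of f at 0 is [[-2, 0], [0, 0]] with rank 1, so corank 1. A Groebner basis of the Jacobian ideal J(f) in C{p,q} is {q^3, p}; counting standard monomials gives mu = 3. Corank 1: A-series; mu = 3 gives A_3. The Hessian of g at 0 is [[2, 0], [0, 0]] with rank 1, so corank 1. A Groebner basis of the Jacobian ideal J(g) in C{p,q} is {q^3, p}; counting standard monomials gives mu = 3. Corank 1: A-series; mu = 3 gives A_3. Both have type A_3, hence right-equivalent.

Yes.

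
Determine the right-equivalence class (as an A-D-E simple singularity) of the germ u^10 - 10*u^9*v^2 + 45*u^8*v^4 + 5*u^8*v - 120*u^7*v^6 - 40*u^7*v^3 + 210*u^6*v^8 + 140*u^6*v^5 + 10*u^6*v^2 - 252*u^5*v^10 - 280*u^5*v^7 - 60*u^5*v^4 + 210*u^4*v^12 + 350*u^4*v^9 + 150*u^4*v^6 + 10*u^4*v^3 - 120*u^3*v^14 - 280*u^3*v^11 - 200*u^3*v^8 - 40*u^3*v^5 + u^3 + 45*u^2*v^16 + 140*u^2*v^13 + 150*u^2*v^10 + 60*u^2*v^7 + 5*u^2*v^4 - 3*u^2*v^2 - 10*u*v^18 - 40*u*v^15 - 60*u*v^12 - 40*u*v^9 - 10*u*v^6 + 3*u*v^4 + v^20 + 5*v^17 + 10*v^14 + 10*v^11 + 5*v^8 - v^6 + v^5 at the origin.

The Hessian of f at 0 has rank 0. Corank 2; j^3 = u^3 is a perfect cube, so E-series; the 5-jet and mu = 8 give E_8.

E_{8}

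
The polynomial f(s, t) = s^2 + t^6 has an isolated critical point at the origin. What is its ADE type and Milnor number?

The Hessian of f at 0 is [[2, 0], [0, 0]] with rank 1, so corank 1. A Groebner basis of the Jacobian ideal J(f) in C{s,t} is {t^5, s}; counting standard monomials gives mu = 5. Corank 1: A-series; mu = 5 gives A_5.

Type A_5, Milnor number mu = 5.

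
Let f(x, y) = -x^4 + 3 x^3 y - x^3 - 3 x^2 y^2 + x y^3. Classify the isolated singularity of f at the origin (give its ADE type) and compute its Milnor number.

Type E_7, Milnor number mu = 7.

The Hessian of f at 0 has rank 0. Corank 2; j^3 = -x^3 is a perfect cube, so E-series; the 4-jet and mu = 7 give E_7.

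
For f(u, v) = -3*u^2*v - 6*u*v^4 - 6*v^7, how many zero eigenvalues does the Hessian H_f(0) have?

2

Hessian at 0 has rank 0.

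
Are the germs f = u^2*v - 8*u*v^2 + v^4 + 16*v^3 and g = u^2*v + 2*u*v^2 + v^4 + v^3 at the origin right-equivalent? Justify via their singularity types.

Yes.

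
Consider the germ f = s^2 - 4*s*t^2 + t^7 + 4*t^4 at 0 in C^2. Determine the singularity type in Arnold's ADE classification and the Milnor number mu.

The Hessian of f at 0 has rank 1. Corank 1: A-series; mu = 6 gives A_6.

Type A_{6}, Milnor number mu = 6.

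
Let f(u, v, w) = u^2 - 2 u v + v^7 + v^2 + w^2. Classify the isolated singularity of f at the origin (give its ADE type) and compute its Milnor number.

The Hessian of f at 0 is [[2, -2, 0], [-2, 2, 0], [0, 0, 2]] with rank 2, so corank 1. A Groebner basis of the Jacobian ideal J(f) in C{u,v,w} is {v^6, u - v, w}; counting standard monomials gives mu = 6. Corank 1: A-series; mu = 6 gives A_6.

Type A_6, Milnor number mu = 6.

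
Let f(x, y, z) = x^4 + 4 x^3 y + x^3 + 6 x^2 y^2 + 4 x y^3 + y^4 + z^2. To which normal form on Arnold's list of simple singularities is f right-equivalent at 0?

The Hessian of f at 0 has rank 1. Corank 2; j^3 = x^3 is a perfect cube, so E-series; the 4-jet and mu = 6 give E_6.

E_6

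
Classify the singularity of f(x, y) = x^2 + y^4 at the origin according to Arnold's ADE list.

The Hessian of f at 0 is [[2, 0], [0, 0]] with rank 1, so corank 1. A Groebner basis of the Jacobian ideal J(f) in C{x,y} is {y^3, x}; counting standard monomials gives mu = 3. Corank 1: A-series; mu = 3 gives A_3.

A_3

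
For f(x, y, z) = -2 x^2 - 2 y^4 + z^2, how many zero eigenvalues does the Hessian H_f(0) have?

1

The Hessian at 0 is [[-4, 0, 0], [0, 0, 0], [0, 0, 2]] of rank 2; hence corank 1.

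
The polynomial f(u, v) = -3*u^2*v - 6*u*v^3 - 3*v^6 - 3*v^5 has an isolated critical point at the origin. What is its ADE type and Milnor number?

Type D_{7}, Milnor number mu = 7.

The Hessian of f at 0 is [[0, 0], [0, 0]] with rank 0, so corank 2. A Groebner basis of the Jacobian ideal J(f) in C{u,v} is {u^3, u^2*v + u^2/6 + u*v^2/6, u*v + v^3}; counting standard monomials gives mu = 7. Corank 2; j^3 = -3*u^2*v has shape L^2 M (L != M), so D-series; mu = 7 gives D_7.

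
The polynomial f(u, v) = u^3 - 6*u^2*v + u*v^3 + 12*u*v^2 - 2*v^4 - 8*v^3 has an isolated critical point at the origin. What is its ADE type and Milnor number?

Type E7, Milnor number mu = 7.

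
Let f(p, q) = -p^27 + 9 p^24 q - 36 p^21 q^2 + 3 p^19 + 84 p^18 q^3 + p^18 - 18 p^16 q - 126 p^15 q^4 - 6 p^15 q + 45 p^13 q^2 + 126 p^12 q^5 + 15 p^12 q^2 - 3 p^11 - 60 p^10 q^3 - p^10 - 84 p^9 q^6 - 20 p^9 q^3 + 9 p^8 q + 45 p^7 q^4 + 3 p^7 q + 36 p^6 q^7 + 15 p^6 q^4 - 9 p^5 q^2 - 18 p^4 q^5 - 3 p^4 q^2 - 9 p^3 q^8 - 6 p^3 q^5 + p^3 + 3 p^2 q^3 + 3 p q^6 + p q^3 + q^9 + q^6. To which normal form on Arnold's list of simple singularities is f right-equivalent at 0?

E_7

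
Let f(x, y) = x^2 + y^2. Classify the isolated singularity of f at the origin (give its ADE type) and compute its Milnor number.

Type A_1, Milnor number mu = 1.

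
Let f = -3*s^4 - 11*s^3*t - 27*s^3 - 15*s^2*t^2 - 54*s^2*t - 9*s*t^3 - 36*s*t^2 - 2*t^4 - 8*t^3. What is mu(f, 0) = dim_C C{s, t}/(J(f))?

7

The Hessian of f at 0 has rank 0. Corank 2; j^3 = -(3*s + 2*t)^3 is a perfect cube, so E-series; the 4-jet and mu = 7 give E_7.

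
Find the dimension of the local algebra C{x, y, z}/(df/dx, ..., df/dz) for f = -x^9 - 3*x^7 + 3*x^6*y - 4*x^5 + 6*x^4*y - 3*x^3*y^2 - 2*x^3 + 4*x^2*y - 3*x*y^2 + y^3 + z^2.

4

The Hessian of f at 0 has rank 1. Corank 2; j^3 = -(x - y)*(2*x^2 - 2*x*y + y^2) splits into three distinct lines over C (the quadratic factor has nonzero discriminant), so D_4.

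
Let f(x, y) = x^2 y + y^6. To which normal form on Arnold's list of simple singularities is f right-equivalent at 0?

D_{7}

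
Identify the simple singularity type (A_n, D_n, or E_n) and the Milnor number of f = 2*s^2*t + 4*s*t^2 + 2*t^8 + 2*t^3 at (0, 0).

Type D_9, Milnor number mu = 9.

The Hessian of f at 0 has rank 0. Corank 2; j^3 = 2*t*(s + t)^2 has shape L^2 M (L != M), so D-series; mu = 9 gives D_9.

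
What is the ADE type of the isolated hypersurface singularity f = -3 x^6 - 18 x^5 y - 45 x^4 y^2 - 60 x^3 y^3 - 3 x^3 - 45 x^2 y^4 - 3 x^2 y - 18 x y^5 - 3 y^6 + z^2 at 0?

D_{7}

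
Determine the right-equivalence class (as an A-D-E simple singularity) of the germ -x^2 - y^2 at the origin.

A1

The Hessian of f at 0 has rank 2. Corank 0: nondegenerate Morse point, so A_1.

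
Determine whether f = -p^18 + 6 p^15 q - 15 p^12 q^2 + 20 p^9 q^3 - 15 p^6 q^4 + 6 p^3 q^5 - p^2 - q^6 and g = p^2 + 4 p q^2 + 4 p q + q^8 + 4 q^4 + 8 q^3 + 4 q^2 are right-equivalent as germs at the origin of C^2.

No.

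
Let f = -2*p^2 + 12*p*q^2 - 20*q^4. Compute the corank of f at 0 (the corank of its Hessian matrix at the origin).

1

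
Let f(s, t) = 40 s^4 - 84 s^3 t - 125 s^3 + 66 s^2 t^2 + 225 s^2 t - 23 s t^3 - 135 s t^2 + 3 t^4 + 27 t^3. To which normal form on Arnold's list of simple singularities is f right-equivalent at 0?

The Hessian of f at 0 has rank 0. Corank 2; j^3 = -(5*s - 3*t)^3 is a perfect cube, so E-series; the 4-jet and mu = 7 give E_7.

E_7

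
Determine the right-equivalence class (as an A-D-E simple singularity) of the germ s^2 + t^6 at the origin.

The Hessian of f at 0 is [[2, 0], [0, 0]] with rank 1, so corank 1. A Groebner basis of the Jacobian ideal J(f) in C{s,t} is {t^5, s}; counting standard monomials gives mu = 5. Corank 1: A-series; mu = 5 gives A_5.

A_{5}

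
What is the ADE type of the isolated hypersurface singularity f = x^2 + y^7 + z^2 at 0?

The Hessian of f at 0 has rank 2. Corank 1: A-series; mu = 6 gives A_6.

A_6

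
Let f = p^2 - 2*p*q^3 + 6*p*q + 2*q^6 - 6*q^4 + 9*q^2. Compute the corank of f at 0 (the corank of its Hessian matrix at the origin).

The Hessian at 0 is [[2, 6], [6, 18]] of rank 1; hence corank 1.

1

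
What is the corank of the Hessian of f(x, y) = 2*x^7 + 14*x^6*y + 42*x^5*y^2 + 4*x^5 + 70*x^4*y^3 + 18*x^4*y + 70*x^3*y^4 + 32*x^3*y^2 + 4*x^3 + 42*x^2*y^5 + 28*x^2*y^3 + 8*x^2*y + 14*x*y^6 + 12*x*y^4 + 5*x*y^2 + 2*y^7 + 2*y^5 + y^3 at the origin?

2

Hessian at 0 has rank 0.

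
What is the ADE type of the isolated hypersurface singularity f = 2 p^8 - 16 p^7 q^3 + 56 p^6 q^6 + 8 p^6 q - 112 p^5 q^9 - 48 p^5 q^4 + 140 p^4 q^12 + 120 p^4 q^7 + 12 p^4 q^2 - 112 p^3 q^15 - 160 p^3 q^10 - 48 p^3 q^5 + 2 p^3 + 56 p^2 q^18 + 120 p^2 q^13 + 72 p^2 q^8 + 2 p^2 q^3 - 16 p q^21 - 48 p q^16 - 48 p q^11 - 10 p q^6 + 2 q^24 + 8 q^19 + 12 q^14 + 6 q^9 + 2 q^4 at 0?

E_6

The Hessian of f at 0 has rank 0. Corank 2; j^3 = 2*p^3 is a perfect cube, so E-series; the 4-jet and mu = 6 give E_6.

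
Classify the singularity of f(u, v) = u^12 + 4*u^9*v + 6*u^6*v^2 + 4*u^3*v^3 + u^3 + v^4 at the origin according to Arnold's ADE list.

The Hessian of f at 0 has rank 0. Corank 2; j^3 = u^3 is a perfect cube, so E-series; the 4-jet and mu = 6 give E_6.

E_{6}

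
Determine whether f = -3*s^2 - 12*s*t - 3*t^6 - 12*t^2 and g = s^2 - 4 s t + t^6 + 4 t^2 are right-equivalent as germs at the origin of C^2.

Yes.

The Hessian of f at 0 is [[-6, -12], [-12, -24]] with rank 1, so corank 1. A Groebner basis of the Jacobian ideal J(f) in C{s,t} is {t^5, s + 2*t}; counting standard monomials gives mu = 5. Corank 1: A-series; mu = 5 gives A_5. The Hessian of g at 0 is [[2, -4], [-4, 8]] with rank 1, so corank 1. A Groebner basis of the Jacobian ideal J(g) in C{s,t} is {t^5, s - 2*t}; counting standard monomials gives mu = 5. Corank 1: A-series; mu = 5 gives A_5. Both have type A_5, hence right-equivalent.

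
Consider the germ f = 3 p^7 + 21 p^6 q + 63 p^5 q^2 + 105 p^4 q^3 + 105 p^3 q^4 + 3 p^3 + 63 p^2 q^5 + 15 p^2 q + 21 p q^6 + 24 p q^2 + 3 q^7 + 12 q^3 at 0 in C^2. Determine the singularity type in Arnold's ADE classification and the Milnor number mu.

The Hessian of f at 0 has rank 0. Corank 2; j^3 = 3*(p + q)*(p + 2*q)^2 has shape L^2 M (L != M), so D-series; mu = 8 gives D_8.

Type D_{8}, Milnor number mu = 8.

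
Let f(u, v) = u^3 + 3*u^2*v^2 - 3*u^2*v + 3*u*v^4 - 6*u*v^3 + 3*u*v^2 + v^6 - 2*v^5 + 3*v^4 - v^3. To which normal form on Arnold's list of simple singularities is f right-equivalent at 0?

E_{8}

The Hessian of f at 0 has rank 0. Corank 2; j^3 = (u - v)^3 is a perfect cube, so E-series; the 5-jet and mu = 8 give E_8.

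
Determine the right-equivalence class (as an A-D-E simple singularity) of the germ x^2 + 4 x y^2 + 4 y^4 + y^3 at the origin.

A_2

The Hessian of f at 0 is [[2, 0], [0, 0]] with rank 1, so corank 1. A Groebner basis of the Jacobian ideal J(f) in C{x,y} is {y^2, x}; counting standard monomials gives mu = 2. Corank 1: A-series; mu = 2 gives A_2.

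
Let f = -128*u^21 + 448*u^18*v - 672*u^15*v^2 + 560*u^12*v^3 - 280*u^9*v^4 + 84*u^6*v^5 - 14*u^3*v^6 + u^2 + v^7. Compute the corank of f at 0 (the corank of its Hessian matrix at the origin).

Hessian at 0 has rank 1.

1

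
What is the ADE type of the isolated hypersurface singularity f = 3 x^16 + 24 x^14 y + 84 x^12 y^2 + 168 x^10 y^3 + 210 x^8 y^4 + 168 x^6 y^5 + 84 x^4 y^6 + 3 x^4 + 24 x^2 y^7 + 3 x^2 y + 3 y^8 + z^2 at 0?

D_{9}

The Hessian of f at 0 has rank 1. Corank 2; j^3 = 3*x^2*y has shape L^2 M (L != M), so D-series; mu = 9 gives D_9.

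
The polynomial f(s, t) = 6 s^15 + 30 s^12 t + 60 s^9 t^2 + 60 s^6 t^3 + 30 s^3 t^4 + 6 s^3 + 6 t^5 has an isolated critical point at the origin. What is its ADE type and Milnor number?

Type E_{8}, Milnor number mu = 8.

The Hessian of f at 0 is [[0, 0], [0, 0]] with rank 0, so corank 2. A Groebner basis of the Jacobian ideal J(f) in C{s,t} is {t^4, s^2}; counting standard monomials gives mu = 8. Corank 2; j^3 = 6*s^3 is a perfect cube, so E-series; the 5-jet and mu = 8 give E_8.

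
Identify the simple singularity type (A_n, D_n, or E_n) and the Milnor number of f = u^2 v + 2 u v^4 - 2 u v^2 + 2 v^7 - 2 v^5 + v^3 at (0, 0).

Type D_{8}, Milnor number mu = 8.

The Hessian of f at 0 has rank 0. Corank 2; j^3 = v*(u - v)^2 has shape L^2 M (L != M), so D-series; mu = 8 gives D_8.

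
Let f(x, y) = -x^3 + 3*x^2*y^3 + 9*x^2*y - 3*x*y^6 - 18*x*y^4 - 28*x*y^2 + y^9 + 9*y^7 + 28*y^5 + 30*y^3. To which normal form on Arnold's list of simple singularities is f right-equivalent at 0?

D_4

The Hessian of f at 0 has rank 0. Corank 2; j^3 = -(x - 3*y)*(x^2 - 6*x*y + 10*y^2) splits into three distinct lines over C (the quadratic factor has nonzero discriminant), so D_4.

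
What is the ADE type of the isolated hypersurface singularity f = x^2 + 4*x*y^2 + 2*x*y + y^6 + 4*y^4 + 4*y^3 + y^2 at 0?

A_5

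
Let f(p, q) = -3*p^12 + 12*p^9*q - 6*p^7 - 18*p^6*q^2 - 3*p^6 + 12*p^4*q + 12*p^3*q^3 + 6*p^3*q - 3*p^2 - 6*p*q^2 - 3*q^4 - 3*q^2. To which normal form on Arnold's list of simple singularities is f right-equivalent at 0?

A1

The Hessian of f at 0 has rank 2. Corank 0: nondegenerate Morse point, so A_1.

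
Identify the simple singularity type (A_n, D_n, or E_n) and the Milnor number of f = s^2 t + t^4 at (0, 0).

Type D5, Milnor number mu = 5.

The Hessian of f at 0 has rank 0. Corank 2; j^3 = s^2*t has shape L^2 M (L != M), so D-series; mu = 5 gives D_5.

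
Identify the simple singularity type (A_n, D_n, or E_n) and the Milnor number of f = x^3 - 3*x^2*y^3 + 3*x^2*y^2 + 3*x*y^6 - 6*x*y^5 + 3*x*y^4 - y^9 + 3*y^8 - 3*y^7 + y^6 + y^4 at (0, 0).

Type E6, Milnor number mu = 6.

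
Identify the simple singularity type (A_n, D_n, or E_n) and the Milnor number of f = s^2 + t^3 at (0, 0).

The Hessian of f at 0 is [[2, 0], [0, 0]] with rank 1, so corank 1. A Groebner basis of the Jacobian ideal J(f) in C{s,t} is {t^2, s}; counting standard monomials gives mu = 2. Corank 1: A-series; mu = 2 gives A_2.

Type A_{2}, Milnor number mu = 2.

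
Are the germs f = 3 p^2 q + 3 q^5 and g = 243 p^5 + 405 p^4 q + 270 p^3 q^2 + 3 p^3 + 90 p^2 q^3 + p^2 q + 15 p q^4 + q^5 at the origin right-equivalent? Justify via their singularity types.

Yes.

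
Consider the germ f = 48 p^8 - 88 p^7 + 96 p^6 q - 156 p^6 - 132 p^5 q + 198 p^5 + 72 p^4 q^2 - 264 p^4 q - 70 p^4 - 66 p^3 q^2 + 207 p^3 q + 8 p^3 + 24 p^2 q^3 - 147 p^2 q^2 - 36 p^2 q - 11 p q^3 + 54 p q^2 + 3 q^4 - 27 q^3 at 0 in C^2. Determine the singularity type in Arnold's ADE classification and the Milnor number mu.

The Hessian of f at 0 has rank 0. Corank 2; j^3 = (2*p - 3*q)^3 is a perfect cube, so E-series; the 4-jet and mu = 7 give E_7.

Type E7, Milnor number mu = 7.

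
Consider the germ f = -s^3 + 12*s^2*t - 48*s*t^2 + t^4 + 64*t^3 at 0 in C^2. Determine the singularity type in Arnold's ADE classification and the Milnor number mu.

The Hessian of f at 0 has rank 0. Corank 2; j^3 = -(s - 4*t)^3 is a perfect cube, so E-series; the 4-jet and mu = 6 give E_6.

Type E_{6}, Milnor number mu = 6.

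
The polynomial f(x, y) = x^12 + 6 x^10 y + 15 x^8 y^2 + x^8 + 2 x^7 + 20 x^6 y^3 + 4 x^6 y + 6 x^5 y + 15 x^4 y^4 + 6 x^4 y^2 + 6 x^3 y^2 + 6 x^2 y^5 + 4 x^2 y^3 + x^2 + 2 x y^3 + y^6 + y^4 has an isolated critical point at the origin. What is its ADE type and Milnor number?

Type A_{3}, Milnor number mu = 3.

The Hessian of f at 0 has rank 1. Corank 1: A-series; mu = 3 gives A_3.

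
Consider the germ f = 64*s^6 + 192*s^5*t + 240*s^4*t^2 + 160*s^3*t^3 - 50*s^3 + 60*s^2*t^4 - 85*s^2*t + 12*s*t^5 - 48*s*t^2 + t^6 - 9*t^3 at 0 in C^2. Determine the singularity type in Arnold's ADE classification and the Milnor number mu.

The Hessian of f at 0 is [[0, 0], [0, 0]] with rank 0, so corank 2. A Groebner basis of the Jacobian ideal J(f) in C{s,t} is {15625*s*t/12 + t^5 + 3125*t^2/4, s*t^2 + 3*t^3/5, s^2 + 11*s*t/10 + 3*t^2/10}; counting standard monomials gives mu = 7. Corank 2; j^3 = -(2*s + t)*(5*s + 3*t)^2 has shape L^2 M (L != M), so D-series; mu = 7 gives D_7.

Type D7, Milnor number mu = 7.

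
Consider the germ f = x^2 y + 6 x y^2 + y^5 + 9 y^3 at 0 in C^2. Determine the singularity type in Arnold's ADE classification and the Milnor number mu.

Type D_{6}, Milnor number mu = 6.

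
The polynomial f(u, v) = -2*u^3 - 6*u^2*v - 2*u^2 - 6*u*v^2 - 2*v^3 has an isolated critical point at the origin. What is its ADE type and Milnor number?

Type A_2, Milnor number mu = 2.

The Hessian of f at 0 is [[-4, 0], [0, 0]] with rank 1, so corank 1. A Groebner basis of the Jacobian ideal J(f) in C{u,v} is {v^2, u}; counting standard monomials gives mu = 2. Corank 1: A-series; mu = 2 gives A_2.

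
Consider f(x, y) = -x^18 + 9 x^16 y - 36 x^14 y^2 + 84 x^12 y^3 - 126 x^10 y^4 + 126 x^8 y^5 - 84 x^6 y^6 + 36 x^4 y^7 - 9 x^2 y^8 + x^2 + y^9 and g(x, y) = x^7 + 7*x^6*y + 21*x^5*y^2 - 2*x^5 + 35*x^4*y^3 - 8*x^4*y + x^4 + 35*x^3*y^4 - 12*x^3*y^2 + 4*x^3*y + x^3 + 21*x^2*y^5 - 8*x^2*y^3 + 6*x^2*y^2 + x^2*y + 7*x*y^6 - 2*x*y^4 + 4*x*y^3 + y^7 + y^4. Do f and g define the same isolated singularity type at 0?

No.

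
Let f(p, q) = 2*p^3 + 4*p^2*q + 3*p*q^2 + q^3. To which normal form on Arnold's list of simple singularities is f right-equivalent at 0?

The Hessian of f at 0 has rank 0. Corank 2; j^3 = (p + q)*(2*p^2 + 2*p*q + q^2) splits into three distinct lines over C (the quadratic factor has nonzero discriminant), so D_4.

D_4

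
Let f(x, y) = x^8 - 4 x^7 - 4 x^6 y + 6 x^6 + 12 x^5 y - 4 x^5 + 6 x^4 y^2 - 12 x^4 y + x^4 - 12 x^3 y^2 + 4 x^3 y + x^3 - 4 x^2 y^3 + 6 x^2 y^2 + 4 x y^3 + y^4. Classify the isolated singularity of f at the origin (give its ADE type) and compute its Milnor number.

Type E_{6}, Milnor number mu = 6.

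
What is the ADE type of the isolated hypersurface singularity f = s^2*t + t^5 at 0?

D_6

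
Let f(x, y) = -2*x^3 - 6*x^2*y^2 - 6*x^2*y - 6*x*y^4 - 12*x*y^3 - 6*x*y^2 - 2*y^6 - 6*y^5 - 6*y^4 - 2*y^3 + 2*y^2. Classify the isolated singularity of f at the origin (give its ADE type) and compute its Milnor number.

Type A_{2}, Milnor number mu = 2.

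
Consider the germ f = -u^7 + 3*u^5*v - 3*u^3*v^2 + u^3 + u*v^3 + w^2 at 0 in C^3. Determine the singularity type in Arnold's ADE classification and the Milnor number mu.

Type E_7, Milnor number mu = 7.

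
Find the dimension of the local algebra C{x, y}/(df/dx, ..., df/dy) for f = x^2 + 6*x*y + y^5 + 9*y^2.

4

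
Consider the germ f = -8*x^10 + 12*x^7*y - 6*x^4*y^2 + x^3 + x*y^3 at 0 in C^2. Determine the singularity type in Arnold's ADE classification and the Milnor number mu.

The Hessian of f at 0 is [[0, 0], [0, 0]] with rank 0, so corank 2. A Groebner basis of the Jacobian ideal J(f) in C{x,y} is {x^3, x*y^2, 3*x^2 + y^3}; counting standard monomials gives mu = 7. Corank 2; j^3 = x^3 is a perfect cube, so E-series; the 4-jet and mu = 7 give E_7.

Type E_{7}, Milnor number mu = 7.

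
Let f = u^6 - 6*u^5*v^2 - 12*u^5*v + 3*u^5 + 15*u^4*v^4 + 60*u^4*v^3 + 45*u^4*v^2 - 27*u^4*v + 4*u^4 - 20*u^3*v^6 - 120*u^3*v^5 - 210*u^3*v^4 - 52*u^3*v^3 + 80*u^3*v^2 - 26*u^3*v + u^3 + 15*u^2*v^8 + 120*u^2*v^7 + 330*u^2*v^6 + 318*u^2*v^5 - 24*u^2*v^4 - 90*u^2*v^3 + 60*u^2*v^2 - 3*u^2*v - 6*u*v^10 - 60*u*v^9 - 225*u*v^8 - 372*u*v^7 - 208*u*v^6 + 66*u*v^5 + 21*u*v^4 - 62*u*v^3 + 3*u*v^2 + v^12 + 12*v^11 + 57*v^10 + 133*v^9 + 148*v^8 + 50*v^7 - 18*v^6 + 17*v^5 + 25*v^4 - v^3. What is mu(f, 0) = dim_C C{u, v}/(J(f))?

6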